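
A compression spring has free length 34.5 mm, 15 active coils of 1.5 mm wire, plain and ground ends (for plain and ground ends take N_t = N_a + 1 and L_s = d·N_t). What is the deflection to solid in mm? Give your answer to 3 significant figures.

10.5 mm

N_t = 16; L_s = 1.5·16 = 24 mm
δ_solid = L₀ − L_s = 34.5 − 24 = 10.5 mm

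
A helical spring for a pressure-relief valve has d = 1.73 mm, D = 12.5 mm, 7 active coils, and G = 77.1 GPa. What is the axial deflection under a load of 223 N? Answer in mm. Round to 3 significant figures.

35.3 mm

k = Gd⁴/(8D³N_a) = (77.1×10³)(1.73⁴)/(8·12.5³·7) = 6.3142 N/mm
δ = F/k = 223 / 6.3142 = 35.317 mm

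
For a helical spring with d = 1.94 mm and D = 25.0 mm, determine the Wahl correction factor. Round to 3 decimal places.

1.111

C = D/d = 25.0/1.94 = 12.8866
K_W = (4C−1)/(4C−4) + 0.615/C = 50.546/47.546 + 0.0477 = 1.1108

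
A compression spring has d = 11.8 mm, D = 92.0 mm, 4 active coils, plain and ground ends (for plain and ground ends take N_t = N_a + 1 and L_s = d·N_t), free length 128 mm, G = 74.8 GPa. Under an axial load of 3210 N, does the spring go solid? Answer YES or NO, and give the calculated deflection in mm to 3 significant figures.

k = Gd⁴/(8D³N_a) = (74.8×10³)(11.8⁴)/(8·92.0³·4) = 58.199 N/mm
N_t = 5; L_s = 11.8·5 = 59 mm; δ_solid = L₀ − L_s = 128 − 59 = 69 mm
δ = F/k = 3210/58.199 = 55.156 mm
δ < δ_solid → spring does not go solid

NO, δ = 55.2 mm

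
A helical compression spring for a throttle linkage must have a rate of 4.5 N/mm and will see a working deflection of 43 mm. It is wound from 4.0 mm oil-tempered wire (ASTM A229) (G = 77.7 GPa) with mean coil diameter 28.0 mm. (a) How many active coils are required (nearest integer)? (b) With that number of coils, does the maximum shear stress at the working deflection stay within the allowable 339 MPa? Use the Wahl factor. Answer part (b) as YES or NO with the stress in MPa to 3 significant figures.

N_a = Gd⁴/(8D³k) = (77.7×10³)(4.0⁴)/(8·28.0³·4.5) = 25.17 → N_a = 25
Actual rate k = Gd⁴/(8D³·25) = 4.5306 N/mm
Working load F = kδ = 4.5306·43 = 194.82 N
C = 28.0/4.0 = 7.0000; K_W = (4C−1)/(4C−4)+0.615/C = 1.2129
τ_max = K_W·8FD/(πd³) = 1.2129·217.04 = 263.24 MPa
τ_max ≤ 339 MPa → acceptable

(a) 25 coils; (b) YES, τ_max = 263 MPa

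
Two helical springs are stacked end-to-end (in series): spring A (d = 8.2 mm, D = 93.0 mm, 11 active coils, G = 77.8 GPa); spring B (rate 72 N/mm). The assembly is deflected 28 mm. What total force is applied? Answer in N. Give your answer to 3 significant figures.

130 N

k_A = Gd⁴/(8D³N_a) = (77.8×10³)(8.2⁴)/(8·93.0³·11) = 4.9694 N/mm
Series: 1/k_eq = 1/4.9694 + 1/72 = 0.21512; k_eq = 4.6486 N/mm
F = k_eq·δ = 4.6486·28 = 130.16 N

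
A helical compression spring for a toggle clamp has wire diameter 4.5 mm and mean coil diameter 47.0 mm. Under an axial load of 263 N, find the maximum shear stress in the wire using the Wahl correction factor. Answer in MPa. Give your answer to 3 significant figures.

393 MPa

Spring index C = D/d = 47.0/4.5 = 10.4444
K_W = (4C−1)/(4C−4) + 0.615/C = 40.778/37.778 + 0.0589 = 1.1383
τ₀ = 8FD/(πd³) = 8·263·47.0/(π·4.5³) = 98888/286.28 = 345.43 MPa
τ_max = K·τ₀ = 1.1383 × 345.43 = 393.2 MPa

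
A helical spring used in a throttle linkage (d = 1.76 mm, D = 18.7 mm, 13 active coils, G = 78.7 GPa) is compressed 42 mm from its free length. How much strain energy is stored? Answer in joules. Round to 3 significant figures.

k = Gd⁴/(8D³N_a) = (78.7×10³)(1.76⁴)/(8·18.7³·13) = 1.1104 N/mm
U = ½kδ² = 0.5 × 1.1104 × 42² = 979.35 N·mm = 0.97935 J

0.979 J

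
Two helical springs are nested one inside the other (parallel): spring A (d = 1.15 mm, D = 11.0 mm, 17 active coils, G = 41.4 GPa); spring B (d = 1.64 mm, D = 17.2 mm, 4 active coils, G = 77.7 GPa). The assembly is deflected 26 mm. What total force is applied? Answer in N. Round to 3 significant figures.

100 N

k_A = Gd⁴/(8D³N_a) = (41.4×10³)(1.15⁴)/(8·11.0³·17) = 0.40001 N/mm
k_B = Gd⁴/(8D³N_a) = (77.7×10³)(1.64⁴)/(8·17.2³·4) = 3.4519 N/mm
Parallel: k_eq = 0.40001 + 3.4519 = 3.8519 N/mm
F = k_eq·δ = 3.8519·26 = 100.15 N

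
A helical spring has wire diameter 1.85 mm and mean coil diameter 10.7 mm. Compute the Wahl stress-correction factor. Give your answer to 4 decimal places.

1.2631

C = D/d = 10.7/1.85 = 5.7838
K_W = (4C−1)/(4C−4) + 0.615/C = 22.135/19.135 + 0.1063 = 1.2631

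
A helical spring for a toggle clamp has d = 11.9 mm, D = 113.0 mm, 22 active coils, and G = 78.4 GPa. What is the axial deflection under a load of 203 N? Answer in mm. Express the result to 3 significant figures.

k = Gd⁴/(8D³N_a) = (78.4×10³)(11.9⁴)/(8·113.0³·22) = 6.1909 N/mm
δ = F/k = 203 / 6.1909 = 32.79 mm

32.8 mm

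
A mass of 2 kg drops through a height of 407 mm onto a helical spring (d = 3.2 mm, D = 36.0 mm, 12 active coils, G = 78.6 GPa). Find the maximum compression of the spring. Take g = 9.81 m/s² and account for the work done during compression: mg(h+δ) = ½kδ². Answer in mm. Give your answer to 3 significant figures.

104 mm

k = Gd⁴/(8D³N_a) = (78.6×10³)(3.2⁴)/(8·36.0³·12) = 1.8401 N/mm
W = mg = 2 × 9.81 = 19.62 N
½kδ² − Wδ − Wh = 0 → δ = (W + √(W² + 2kWh))/k
δ = (19.62 + √(384.94 + 29387.8))/1.8401 = (19.62 + 172.55)/1.8401 = 104.43 mm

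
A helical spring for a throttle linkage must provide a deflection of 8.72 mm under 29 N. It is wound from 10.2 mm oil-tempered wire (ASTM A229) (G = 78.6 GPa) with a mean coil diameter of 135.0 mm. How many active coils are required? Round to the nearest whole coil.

Required rate k = F/δ = 29/8.72 = 3.3257 N/mm
N_a = Gd⁴/(8D³k) = (78.6×10³ × 10.2⁴)/(8 × 135.0³ × 3.3257)
    = 8.50792e+08 / 6.54595e+07 = 13 → 13 coils

13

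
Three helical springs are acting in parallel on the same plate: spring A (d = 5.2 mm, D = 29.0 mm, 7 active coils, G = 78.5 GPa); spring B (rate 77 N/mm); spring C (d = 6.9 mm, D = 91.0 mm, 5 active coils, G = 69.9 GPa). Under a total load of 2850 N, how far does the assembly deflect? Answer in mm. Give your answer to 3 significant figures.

k_A = Gd⁴/(8D³N_a) = (78.5×10³)(5.2⁴)/(8·29.0³·7) = 42.024 N/mm
k_C = Gd⁴/(8D³N_a) = (69.9×10³)(6.9⁴)/(8·91.0³·5) = 5.2564 N/mm
Parallel: k_eq = 42.024 + 77 + 5.2564 = 124.28 N/mm
δ = F/k_eq = 2850/124.28 = 22.932 mm

22.9 mm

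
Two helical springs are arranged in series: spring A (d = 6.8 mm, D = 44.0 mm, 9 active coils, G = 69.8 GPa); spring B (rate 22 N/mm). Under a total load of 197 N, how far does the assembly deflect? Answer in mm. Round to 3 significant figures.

17.1 mm

k_A = Gd⁴/(8D³N_a) = (69.8×10³)(6.8⁴)/(8·44.0³·9) = 24.333 N/mm
Series: 1/k_eq = 1/24.333 + 1/22 = 0.086551; k_eq = 11.554 N/mm
δ = F/k_eq = 197/11.554 = 17.05 mm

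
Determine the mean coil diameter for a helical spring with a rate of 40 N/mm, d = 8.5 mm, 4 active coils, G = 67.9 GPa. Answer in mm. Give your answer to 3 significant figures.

D = (Gd⁴/(8N_a·k))^(1/3) = (67.9×10³·8.5⁴/(8·4·40))^(1/3)
  = (276908)^(1/3) = 65.1796 mm

65.2 mm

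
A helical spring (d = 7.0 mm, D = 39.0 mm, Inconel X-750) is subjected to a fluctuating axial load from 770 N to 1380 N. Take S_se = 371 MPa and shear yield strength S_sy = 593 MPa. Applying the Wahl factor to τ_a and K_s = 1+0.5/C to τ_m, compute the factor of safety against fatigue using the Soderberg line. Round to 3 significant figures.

C = D/d = 39.0/7.0 = 5.5714; K_W = (4C−1)/(4C−4)+0.615/C = 1.2744; K_s = 1+0.5/C = 1.0897
F_a = (F_max−F_min)/2 = 305 N; F_m = (F_max+F_min)/2 = 1075 N
τ_a = K_W·8F_aD/(πd³) = 1.2744 × 88.31 = 112.55 MPa
τ_m = K_s·8F_mD/(πd³) = 1.0897 × 311.26 = 339.19 MPa
Soderberg: 1/n_f = τ_a/S_se + τ_m/S_sy = 112.55/371 + 339.19/593 = 0.30336 + 0.57199 = 0.87535
n_f = 1/0.87535 = 1.142

1.14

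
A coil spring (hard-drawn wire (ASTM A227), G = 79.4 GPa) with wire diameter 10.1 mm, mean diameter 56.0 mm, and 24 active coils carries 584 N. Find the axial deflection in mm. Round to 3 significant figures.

k = Gd⁴/(8D³N_a) = (79.4×10³)(10.1⁴)/(8·56.0³·24) = 24.504 N/mm
δ = F/k = 584 / 24.504 = 23.833 mm

23.8 mm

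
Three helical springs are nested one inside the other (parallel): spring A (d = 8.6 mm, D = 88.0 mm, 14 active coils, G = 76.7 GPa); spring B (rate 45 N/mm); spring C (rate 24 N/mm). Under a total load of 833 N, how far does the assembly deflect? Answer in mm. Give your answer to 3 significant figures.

11.2 mm

k_A = Gd⁴/(8D³N_a) = (76.7×10³)(8.6⁴)/(8·88.0³·14) = 5.497 N/mm
Parallel: k_eq = 5.497 + 45 + 24 = 74.497 N/mm
δ = F/k_eq = 833/74.497 = 11.182 mm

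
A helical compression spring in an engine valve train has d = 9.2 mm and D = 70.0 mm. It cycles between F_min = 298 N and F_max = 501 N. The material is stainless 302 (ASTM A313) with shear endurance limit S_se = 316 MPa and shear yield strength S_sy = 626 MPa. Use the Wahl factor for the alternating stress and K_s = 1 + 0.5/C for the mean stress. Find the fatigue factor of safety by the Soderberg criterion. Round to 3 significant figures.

C = D/d = 70.0/9.2 = 7.6087; K_W = (4C−1)/(4C−4)+0.615/C = 1.1943; K_s = 1+0.5/C = 1.0657
F_a = (F_max−F_min)/2 = 101.5 N; F_m = (F_max+F_min)/2 = 399.5 N
τ_a = K_W·8F_aD/(πd³) = 1.1943 × 23.235 = 27.75 MPa
τ_m = K_s·8F_mD/(πd³) = 1.0657 × 91.452 = 97.461 MPa
Soderberg: 1/n_f = τ_a/S_se + τ_m/S_sy = 27.75/316 + 97.461/626 = 0.08782 + 0.15569 = 0.2435
n_f = 1/0.2435 = 4.107

4.11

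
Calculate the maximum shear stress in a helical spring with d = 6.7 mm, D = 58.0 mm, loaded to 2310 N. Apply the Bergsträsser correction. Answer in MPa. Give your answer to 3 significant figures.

Spring index C = D/d = 58.0/6.7 = 8.6567
K_B = (4C+2)/(4C−3) = 36.627/31.627 = 1.1581
τ₀ = 8FD/(πd³) = 8·2310·58.0/(π·6.7³) = 1.07184e+06/944.87 = 1134.4 MPa
τ_max = K·τ₀ = 1.1581 × 1134.4 = 1313.7 MPa

1310 MPa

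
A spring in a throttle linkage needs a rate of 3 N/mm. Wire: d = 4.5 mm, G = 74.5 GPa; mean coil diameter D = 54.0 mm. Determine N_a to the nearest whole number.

N_a = Gd⁴/(8D³k) = (74.5×10³ × 4.5⁴)/(8 × 54.0³ × 3)
    = 3.05497e+07 / 3.77914e+06 = 8.084 → 8 coils

8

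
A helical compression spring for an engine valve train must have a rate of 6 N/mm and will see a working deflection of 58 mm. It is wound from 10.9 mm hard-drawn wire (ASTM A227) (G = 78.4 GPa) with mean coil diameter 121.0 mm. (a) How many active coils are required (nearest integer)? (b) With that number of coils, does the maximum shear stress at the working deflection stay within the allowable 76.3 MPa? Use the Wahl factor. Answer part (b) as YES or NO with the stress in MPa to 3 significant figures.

(a) 13 coils; (b) NO, τ_max = 93.6 MPa

N_a = Gd⁴/(8D³k) = (78.4×10³)(10.9⁴)/(8·121.0³·6) = 13.01 → N_a = 13
Actual rate k = Gd⁴/(8D³·13) = 6.0067 N/mm
Working load F = kδ = 6.0067·58 = 348.39 N
C = 121.0/10.9 = 11.1009; K_W = (4C−1)/(4C−4)+0.615/C = 1.1297
τ_max = K_W·8FD/(πd³) = 1.1297·82.891 = 93.638 MPa
τ_max > 76.3 MPa → exceeds allowable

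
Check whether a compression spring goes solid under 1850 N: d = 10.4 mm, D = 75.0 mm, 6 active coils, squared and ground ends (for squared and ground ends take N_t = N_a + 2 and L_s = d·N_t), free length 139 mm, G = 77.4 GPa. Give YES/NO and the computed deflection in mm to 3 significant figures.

NO, δ = 41.4 mm

k = Gd⁴/(8D³N_a) = (77.4×10³)(10.4⁴)/(8·75.0³·6) = 44.715 N/mm
N_t = 8; L_s = 10.4·8 = 83.2 mm; δ_solid = L₀ − L_s = 139 − 83.2 = 55.8 mm
δ = F/k = 1850/44.715 = 41.374 mm
δ < δ_solid → spring does not go solid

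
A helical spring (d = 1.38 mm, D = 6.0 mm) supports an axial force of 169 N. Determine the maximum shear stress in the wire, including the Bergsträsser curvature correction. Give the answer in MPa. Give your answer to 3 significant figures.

1320 MPa

Spring index C = D/d = 6.0/1.38 = 4.3478
K_B = (4C+2)/(4C−3) = 19.391/14.391 = 1.3474
τ₀ = 8FD/(πd³) = 8·169·6.0/(π·1.38³) = 8112/8.2563 = 982.52 MPa
τ_max = K·τ₀ = 1.3474 × 982.52 = 1323.9 MPa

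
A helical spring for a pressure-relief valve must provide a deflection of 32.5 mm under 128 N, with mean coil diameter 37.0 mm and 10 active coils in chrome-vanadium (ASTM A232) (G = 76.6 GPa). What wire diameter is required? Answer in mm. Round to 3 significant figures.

3.80 mm

Required rate k = F/δ = 128/32.5 = 3.9385 N/mm
d = (8D³N_a·k / G)^(1/4) = (8·37.0³·10·3.9385 / (76.6×10³))^0.25
  = (208.35)^0.25 = 3.7993 mm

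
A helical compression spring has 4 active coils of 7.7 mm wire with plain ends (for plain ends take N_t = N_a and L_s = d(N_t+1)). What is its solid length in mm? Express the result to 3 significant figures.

plain ends: N_t = N_a = 4
L_s = d·(N_t+1) = 7.7 × 5 = 38.5 mm

38.5 mm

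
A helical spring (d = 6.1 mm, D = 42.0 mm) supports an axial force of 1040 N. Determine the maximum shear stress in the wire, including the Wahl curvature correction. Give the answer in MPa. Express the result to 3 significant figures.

596 MPa

Spring index C = D/d = 42.0/6.1 = 6.8852
K_W = (4C−1)/(4C−4) + 0.615/C = 26.541/23.541 + 0.0893 = 1.2168
τ₀ = 8FD/(πd³) = 8·1040·42.0/(π·6.1³) = 349440/713.08 = 490.04 MPa
τ_max = K·τ₀ = 1.2168 × 490.04 = 596.26 MPa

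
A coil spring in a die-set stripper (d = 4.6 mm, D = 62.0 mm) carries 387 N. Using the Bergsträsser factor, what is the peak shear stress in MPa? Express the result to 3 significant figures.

Spring index C = D/d = 62.0/4.6 = 13.4783
K_B = (4C+2)/(4C−3) = 55.913/50.913 = 1.0982
τ₀ = 8FD/(πd³) = 8·387·62.0/(π·4.6³) = 191952/305.79 = 627.72 MPa
τ_max = K·τ₀ = 1.0982 × 627.72 = 689.37 MPa

689 MPa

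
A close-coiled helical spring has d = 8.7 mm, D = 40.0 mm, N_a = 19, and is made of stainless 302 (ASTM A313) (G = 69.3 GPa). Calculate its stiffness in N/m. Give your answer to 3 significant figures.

k = Gd⁴/(8D³N_a) = (69.3×10³ × 8.7⁴) / (8 × 40.0³ × 19)
  = 3.97018e+08 / 9.728e+06 = 40.812 N/mm = 40812 N/m

40800 N/m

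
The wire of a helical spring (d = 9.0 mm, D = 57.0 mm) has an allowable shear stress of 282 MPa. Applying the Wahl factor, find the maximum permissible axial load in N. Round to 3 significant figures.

C = D/d = 57.0/9.0 = 6.3333
K_W = (4C−1)/(4C−4) + 0.615/C = 24.333/21.333 + 0.0971 = 1.2377
τ_max = K·8FD/(πd³) → F_max = τ_allow·πd³/(8DK)
F_max = 282·π·9.0³/(8·57.0·1.2377) = 6.4584e+05/564.41 = 1144.3 N

1140 N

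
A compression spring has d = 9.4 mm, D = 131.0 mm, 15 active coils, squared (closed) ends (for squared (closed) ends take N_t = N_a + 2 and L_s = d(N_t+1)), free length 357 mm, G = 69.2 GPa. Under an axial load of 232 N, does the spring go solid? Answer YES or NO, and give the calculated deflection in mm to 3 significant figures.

k = Gd⁴/(8D³N_a) = (69.2×10³)(9.4⁴)/(8·131.0³·15) = 2.0027 N/mm
N_t = 17; L_s = 9.4·18 = 169.2 mm; δ_solid = L₀ − L_s = 357 − 169.2 = 187.8 mm
δ = F/k = 232/2.0027 = 115.84 mm
δ < δ_solid → spring does not go solid

NO, δ = 116 mm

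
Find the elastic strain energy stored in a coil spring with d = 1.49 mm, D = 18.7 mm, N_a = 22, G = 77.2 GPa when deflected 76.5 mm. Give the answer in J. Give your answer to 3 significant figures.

0.967 J

k = Gd⁴/(8D³N_a) = (77.2×10³)(1.49⁴)/(8·18.7³·22) = 0.33062 N/mm
U = ½kδ² = 0.5 × 0.33062 × 76.5² = 967.43 N·mm = 0.96743 J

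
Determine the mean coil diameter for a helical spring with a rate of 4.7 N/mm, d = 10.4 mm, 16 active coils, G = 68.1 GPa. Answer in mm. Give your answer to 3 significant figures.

D = (Gd⁴/(8N_a·k))^(1/3) = (68.1×10³·10.4⁴/(8·16·4.7))^(1/3)
  = (1.32426e+06)^(1/3) = 109.8140 mm

110 mm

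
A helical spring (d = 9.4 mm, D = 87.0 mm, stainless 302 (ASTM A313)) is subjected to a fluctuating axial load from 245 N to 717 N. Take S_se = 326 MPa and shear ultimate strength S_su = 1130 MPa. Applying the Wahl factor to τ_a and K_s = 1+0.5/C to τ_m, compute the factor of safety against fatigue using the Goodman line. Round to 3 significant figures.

2.91

C = D/d = 87.0/9.4 = 9.2553; K_W = (4C−1)/(4C−4)+0.615/C = 1.1573; K_s = 1+0.5/C = 1.0540
F_a = (F_max−F_min)/2 = 236 N; F_m = (F_max+F_min)/2 = 481 N
τ_a = K_W·8F_aD/(πd³) = 1.1573 × 62.949 = 72.851 MPa
τ_m = K_s·8F_mD/(πd³) = 1.0540 × 128.3 = 135.23 MPa
Goodman: 1/n_f = τ_a/S_se + τ_m/S_su = 72.851/326 + 135.23/1130 = 0.22347 + 0.11967 = 0.34314
n_f = 1/0.34314 = 2.914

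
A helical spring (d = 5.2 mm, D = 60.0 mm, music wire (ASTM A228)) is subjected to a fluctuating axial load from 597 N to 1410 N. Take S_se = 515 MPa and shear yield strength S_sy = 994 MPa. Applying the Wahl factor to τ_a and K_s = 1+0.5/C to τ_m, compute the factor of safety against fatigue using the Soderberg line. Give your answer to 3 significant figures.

0.474

C = D/d = 60.0/5.2 = 11.5385; K_W = (4C−1)/(4C−4)+0.615/C = 1.1245; K_s = 1+0.5/C = 1.0433
F_a = (F_max−F_min)/2 = 406.5 N; F_m = (F_max+F_min)/2 = 1003.5 N
τ_a = K_W·8F_aD/(πd³) = 1.1245 × 441.71 = 496.69 MPa
τ_m = K_s·8F_mD/(πd³) = 1.0433 × 1090.4 = 1137.7 MPa
Soderberg: 1/n_f = τ_a/S_se + τ_m/S_sy = 496.69/515 + 1137.7/994 = 0.96445 + 1.14455 = 2.109
n_f = 1/2.109 = 0.4742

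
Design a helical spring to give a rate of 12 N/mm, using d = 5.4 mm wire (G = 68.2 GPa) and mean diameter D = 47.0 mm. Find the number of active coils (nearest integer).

N_a = Gd⁴/(8D³k) = (68.2×10³ × 5.4⁴)/(8 × 47.0³ × 12)
    = 5.79908e+07 / 9.96701e+06 = 5.818 → 6 coils

6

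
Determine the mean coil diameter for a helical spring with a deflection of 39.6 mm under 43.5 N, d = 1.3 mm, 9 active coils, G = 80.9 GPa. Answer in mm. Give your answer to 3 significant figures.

14.3 mm

Required rate k = F/δ = 43.5/39.6 = 1.0985 N/mm
D = (Gd⁴/(8N_a·k))^(1/3) = (80.9×10³·1.3⁴/(8·9·1.0985))^(1/3)
  = (2921.43)^(1/3) = 14.2955 mm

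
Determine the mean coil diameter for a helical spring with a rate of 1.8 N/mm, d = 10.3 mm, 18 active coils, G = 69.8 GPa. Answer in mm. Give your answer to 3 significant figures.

145 mm

D = (Gd⁴/(8N_a·k))^(1/3) = (69.8×10³·10.3⁴/(8·18·1.8))^(1/3)
  = (3.03088e+06)^(1/3) = 144.7182 mm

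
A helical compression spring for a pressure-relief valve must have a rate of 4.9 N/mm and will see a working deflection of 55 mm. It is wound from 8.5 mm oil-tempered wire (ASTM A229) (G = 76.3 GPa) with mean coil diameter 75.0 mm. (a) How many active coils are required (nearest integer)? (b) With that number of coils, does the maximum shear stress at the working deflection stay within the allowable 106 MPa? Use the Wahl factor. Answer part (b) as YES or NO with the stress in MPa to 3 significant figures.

(a) 24 coils; (b) YES, τ_max = 98.0 MPa

N_a = Gd⁴/(8D³k) = (76.3×10³)(8.5⁴)/(8·75.0³·4.9) = 24.08 → N_a = 24
Actual rate k = Gd⁴/(8D³·24) = 4.9172 N/mm
Working load F = kδ = 4.9172·55 = 270.44 N
C = 75.0/8.5 = 8.8235; K_W = (4C−1)/(4C−4)+0.615/C = 1.1656
τ_max = K_W·8FD/(πd³) = 1.1656·84.105 = 98.03 MPa
τ_max ≤ 106 MPa → acceptable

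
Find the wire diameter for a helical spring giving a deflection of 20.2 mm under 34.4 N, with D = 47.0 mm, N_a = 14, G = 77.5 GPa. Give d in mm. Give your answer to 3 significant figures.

Required rate k = F/δ = 34.4/20.2 = 1.703 N/mm
d = (8D³N_a·k / G)^(1/4) = (8·47.0³·14·1.703 / (77.5×10³))^0.25
  = (255.52)^0.25 = 3.9981 mm

4.00 mm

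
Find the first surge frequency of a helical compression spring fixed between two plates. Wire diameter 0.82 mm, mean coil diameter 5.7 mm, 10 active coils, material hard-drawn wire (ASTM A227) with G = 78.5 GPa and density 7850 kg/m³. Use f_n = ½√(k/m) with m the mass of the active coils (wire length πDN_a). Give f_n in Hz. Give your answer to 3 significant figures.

898 Hz

k = Gd⁴/(8D³N_a) = (78.5×10³)(0.82⁴)/(8·5.7³·10) = 2.3956 N/mm = 2395.6 N/m
Wire length L = πDN_a = π·5.7·10 = 179.07 mm
m = ρ·(πd²/4)·L = 7850 × 0.5281×10⁻⁶ m² × 0.17907 m = 0.00074236 kg
f_n = ½√(k/m) = 0.5·√(2395.6/0.00074236) = 0.5·√(3.227e+06) = 898.19 Hz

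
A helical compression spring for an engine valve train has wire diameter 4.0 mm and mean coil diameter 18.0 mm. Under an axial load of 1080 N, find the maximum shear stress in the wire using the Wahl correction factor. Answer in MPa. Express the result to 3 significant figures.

1040 MPa

Spring index C = D/d = 18.0/4.0 = 4.5000
K_W = (4C−1)/(4C−4) + 0.615/C = 17.000/14.000 + 0.1367 = 1.3510
τ₀ = 8FD/(πd³) = 8·1080·18.0/(π·4.0³) = 155520/201.06 = 773.49 MPa
τ_max = K·τ₀ = 1.3510 × 773.49 = 1045 MPa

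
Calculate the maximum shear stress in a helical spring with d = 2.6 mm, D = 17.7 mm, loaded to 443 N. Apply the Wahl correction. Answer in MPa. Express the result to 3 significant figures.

Spring index C = D/d = 17.7/2.6 = 6.8077
K_W = (4C−1)/(4C−4) + 0.615/C = 26.231/23.231 + 0.0903 = 1.2195
τ₀ = 8FD/(πd³) = 8·443·17.7/(π·2.6³) = 62728.8/55.217 = 1136 MPa
τ_max = K·τ₀ = 1.2195 × 1136 = 1385.4 MPa

1390 MPa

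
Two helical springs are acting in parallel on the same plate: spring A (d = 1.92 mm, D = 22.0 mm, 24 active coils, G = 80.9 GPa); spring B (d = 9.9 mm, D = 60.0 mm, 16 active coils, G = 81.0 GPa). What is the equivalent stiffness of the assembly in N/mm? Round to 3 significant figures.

28.7 N/mm

k_A = Gd⁴/(8D³N_a) = (80.9×10³)(1.92⁴)/(8·22.0³·24) = 0.53775 N/mm
k_B = Gd⁴/(8D³N_a) = (81.0×10³)(9.9⁴)/(8·60.0³·16) = 28.142 N/mm
Parallel: k_eq = 0.53775 + 28.142 = 28.68 N/mm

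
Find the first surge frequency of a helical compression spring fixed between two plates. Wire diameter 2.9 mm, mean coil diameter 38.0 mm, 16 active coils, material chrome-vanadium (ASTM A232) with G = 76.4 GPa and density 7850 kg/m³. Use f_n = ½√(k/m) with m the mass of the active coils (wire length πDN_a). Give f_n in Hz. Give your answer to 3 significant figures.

k = Gd⁴/(8D³N_a) = (76.4×10³)(2.9⁴)/(8·38.0³·16) = 0.76935 N/mm = 769.35 N/m
Wire length L = πDN_a = π·38.0·16 = 1910.1 mm
m = ρ·(πd²/4)·L = 7850 × 6.6052×10⁻⁶ m² × 1.9101 m = 0.09904 kg
f_n = ½√(k/m) = 0.5·√(769.35/0.09904) = 0.5·√(7768.1) = 44.068 Hz

44.1 Hz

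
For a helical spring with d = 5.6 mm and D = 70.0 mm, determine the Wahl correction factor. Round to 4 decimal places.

C = D/d = 70.0/5.6 = 12.5000
K_W = (4C−1)/(4C−4) + 0.615/C = 49.000/46.000 + 0.0492 = 1.1144

1.1144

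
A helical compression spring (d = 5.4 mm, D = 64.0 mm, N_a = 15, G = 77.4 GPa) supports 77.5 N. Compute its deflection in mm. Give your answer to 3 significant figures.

k = Gd⁴/(8D³N_a) = (77.4×10³)(5.4⁴)/(8·64.0³·15) = 2.0922 N/mm
δ = F/k = 77.5 / 2.0922 = 37.043 mm

37.0 mm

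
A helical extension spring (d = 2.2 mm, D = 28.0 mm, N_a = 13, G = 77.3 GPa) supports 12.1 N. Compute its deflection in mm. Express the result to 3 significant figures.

k = Gd⁴/(8D³N_a) = (77.3×10³)(2.2⁴)/(8·28.0³·13) = 0.79316 N/mm
δ = F/k = 12.1 / 0.79316 = 15.255 mm

15.3 mm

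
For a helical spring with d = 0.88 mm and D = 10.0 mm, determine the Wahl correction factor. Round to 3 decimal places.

C = D/d = 10.0/0.88 = 11.3636
K_W = (4C−1)/(4C−4) + 0.615/C = 44.455/41.455 + 0.0541 = 1.1265

1.126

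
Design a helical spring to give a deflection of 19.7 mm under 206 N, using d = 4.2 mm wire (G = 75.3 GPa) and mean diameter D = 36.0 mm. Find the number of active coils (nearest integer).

6

Required rate k = F/δ = 206/19.7 = 10.457 N/mm
N_a = Gd⁴/(8D³k) = (75.3×10³ × 4.2⁴)/(8 × 36.0³ × 10.457)
    = 2.34311e+07 / 3.903e+06 = 6.003 → 6 coils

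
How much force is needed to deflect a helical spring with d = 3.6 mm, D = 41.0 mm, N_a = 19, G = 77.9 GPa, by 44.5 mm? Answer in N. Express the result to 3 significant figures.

55.6 N

k = Gd⁴/(8D³N_a) = (77.9×10³)(3.6⁴)/(8·41.0³·19) = 1.249 N/mm
F = k·δ = 1.249 × 44.5 = 55.579 N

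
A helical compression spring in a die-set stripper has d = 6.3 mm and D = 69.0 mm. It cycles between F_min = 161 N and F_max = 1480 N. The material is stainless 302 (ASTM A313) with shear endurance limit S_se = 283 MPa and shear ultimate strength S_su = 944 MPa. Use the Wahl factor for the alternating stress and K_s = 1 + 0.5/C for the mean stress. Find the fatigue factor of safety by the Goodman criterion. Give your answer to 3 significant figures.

C = D/d = 69.0/6.3 = 10.9524; K_W = (4C−1)/(4C−4)+0.615/C = 1.1315; K_s = 1+0.5/C = 1.0457
F_a = (F_max−F_min)/2 = 659.5 N; F_m = (F_max+F_min)/2 = 820.5 N
τ_a = K_W·8F_aD/(πd³) = 1.1315 × 463.43 = 524.37 MPa
τ_m = K_s·8F_mD/(πd³) = 1.0457 × 576.56 = 602.88 MPa
Goodman: 1/n_f = τ_a/S_se + τ_m/S_su = 524.37/283 + 602.88/944 = 1.85291 + 0.63865 = 2.4916
n_f = 1/2.4916 = 0.4014

0.401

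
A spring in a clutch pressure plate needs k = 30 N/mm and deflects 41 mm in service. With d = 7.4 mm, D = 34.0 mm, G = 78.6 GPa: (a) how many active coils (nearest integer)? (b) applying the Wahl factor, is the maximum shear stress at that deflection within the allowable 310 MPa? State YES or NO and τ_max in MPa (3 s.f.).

N_a = Gd⁴/(8D³k) = (78.6×10³)(7.4⁴)/(8·34.0³·30) = 24.99 → N_a = 25
Actual rate k = Gd⁴/(8D³·25) = 29.984 N/mm
Working load F = kδ = 29.984·41 = 1229.3 N
C = 34.0/7.4 = 4.5946; K_W = (4C−1)/(4C−4)+0.615/C = 1.3425
τ_max = K_W·8FD/(πd³) = 1.3425·262.66 = 352.62 MPa
τ_max > 310 MPa → exceeds allowable

(a) 25 coils; (b) NO, τ_max = 353 MPa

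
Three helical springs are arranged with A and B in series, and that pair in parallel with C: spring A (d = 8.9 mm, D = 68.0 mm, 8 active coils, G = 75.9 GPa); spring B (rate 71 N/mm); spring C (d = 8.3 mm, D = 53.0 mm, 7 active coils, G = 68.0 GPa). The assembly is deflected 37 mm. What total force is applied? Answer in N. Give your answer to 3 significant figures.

k_A = Gd⁴/(8D³N_a) = (75.9×10³)(8.9⁴)/(8·68.0³·8) = 23.664 N/mm
k_C = Gd⁴/(8D³N_a) = (68.0×10³)(8.3⁴)/(8·53.0³·7) = 38.708 N/mm
Springs A,B series: k_AB = 1/(1/23.664+1/71) = 17.749 N/mm; parallel with C: k_eq = 17.749+38.708 = 56.457 N/mm
F = k_eq·δ = 56.457·37 = 2088.9 N

2090 N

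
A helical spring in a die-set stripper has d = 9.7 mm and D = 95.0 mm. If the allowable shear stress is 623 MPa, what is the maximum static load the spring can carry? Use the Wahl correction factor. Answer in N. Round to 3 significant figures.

2050 N

C = D/d = 95.0/9.7 = 9.7938
K_W = (4C−1)/(4C−4) + 0.615/C = 38.175/35.175 + 0.0628 = 1.1481
τ_max = K·8FD/(πd³) → F_max = τ_allow·πd³/(8DK)
F_max = 623·π·9.7³/(8·95.0·1.1481) = 1.7863e+06/872.54 = 2047.2 N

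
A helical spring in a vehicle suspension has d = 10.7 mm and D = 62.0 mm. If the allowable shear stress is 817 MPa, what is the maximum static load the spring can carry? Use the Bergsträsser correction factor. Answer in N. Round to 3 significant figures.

5080 N

C = D/d = 62.0/10.7 = 5.7944
K_B = (4C+2)/(4C−3) = 25.178/20.178 = 1.2478
τ_max = K·8FD/(πd³) → F_max = τ_allow·πd³/(8DK)
F_max = 817·π·10.7³/(8·62.0·1.2478) = 3.1443e+06/618.91 = 5080.4 N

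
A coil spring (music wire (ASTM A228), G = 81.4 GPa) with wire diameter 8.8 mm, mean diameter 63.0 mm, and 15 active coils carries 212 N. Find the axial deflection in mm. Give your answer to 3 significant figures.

k = Gd⁴/(8D³N_a) = (81.4×10³)(8.8⁴)/(8·63.0³·15) = 16.269 N/mm
δ = F/k = 212 / 16.269 = 13.031 mm

13.0 mm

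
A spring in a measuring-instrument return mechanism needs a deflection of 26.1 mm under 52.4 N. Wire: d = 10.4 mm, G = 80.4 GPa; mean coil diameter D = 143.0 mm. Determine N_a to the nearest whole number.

Required rate k = F/δ = 52.4/26.1 = 2.0077 N/mm
N_a = Gd⁴/(8D³k) = (80.4×10³ × 10.4⁴)/(8 × 143.0³ × 2.0077)
    = 9.40566e+08 / 4.69666e+07 = 20.03 → 20 coils

20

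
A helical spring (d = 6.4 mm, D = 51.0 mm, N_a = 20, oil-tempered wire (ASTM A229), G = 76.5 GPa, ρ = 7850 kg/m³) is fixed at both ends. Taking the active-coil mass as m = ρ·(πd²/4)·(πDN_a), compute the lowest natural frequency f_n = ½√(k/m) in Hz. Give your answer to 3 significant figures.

43.2 Hz

k = Gd⁴/(8D³N_a) = (76.5×10³)(6.4⁴)/(8·51.0³·20) = 6.0472 N/mm = 6047.2 N/m
Wire length L = πDN_a = π·51.0·20 = 3204.4 mm
m = ρ·(πd²/4)·L = 7850 × 32.17×10⁻⁶ m² × 3.2044 m = 0.80923 kg
f_n = ½√(k/m) = 0.5·√(6047.2/0.80923) = 0.5·√(7472.8) = 43.223 Hz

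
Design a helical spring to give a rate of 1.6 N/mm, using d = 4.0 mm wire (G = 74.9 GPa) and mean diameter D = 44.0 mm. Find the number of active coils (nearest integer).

18

N_a = Gd⁴/(8D³k) = (74.9×10³ × 4.0⁴)/(8 × 44.0³ × 1.6)
    = 1.91744e+07 / 1.09036e+06 = 17.59 → 18 coils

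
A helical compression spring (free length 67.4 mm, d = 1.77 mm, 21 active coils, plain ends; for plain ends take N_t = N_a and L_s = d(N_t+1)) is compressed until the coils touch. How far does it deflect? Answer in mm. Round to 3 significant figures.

28.5 mm

N_t = 21; L_s = 1.77·22 = 38.94 mm
δ_solid = L₀ − L_s = 67.4 − 38.94 = 28.46 mm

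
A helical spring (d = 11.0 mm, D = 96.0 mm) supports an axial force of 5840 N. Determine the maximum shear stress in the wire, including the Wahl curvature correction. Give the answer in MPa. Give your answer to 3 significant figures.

1250 MPa

Spring index C = D/d = 96.0/11.0 = 8.7273
K_W = (4C−1)/(4C−4) + 0.615/C = 33.909/30.909 + 0.0705 = 1.1675
τ₀ = 8FD/(πd³) = 8·5840·96.0/(π·11.0³) = 4.48512e+06/4181.5 = 1072.6 MPa
τ_max = K·τ₀ = 1.1675 × 1072.6 = 1252.3 MPa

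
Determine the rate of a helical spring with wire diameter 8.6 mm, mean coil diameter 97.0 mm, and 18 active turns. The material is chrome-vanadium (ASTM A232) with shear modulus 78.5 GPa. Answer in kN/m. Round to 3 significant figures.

3.27 kN/m

k = Gd⁴/(8D³N_a) = (78.5×10³ × 8.6⁴) / (8 × 97.0³ × 18)
  = 4.29401e+08 / 1.31425e+08 = 3.2673 N/mm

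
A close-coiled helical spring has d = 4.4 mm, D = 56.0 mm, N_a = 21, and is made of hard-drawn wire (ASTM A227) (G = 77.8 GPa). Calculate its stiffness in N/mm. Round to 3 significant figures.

k = Gd⁴/(8D³N_a) = (77.8×10³ × 4.4⁴) / (8 × 56.0³ × 21)
  = 2.91602e+07 / 2.95035e+07 = 0.98836 N/mm

0.988 N/mm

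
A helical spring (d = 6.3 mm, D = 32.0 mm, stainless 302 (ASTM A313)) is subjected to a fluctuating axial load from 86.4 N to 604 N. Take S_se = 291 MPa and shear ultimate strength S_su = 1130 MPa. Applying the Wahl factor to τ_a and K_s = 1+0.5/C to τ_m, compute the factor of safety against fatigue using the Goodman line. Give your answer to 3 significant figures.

C = D/d = 32.0/6.3 = 5.0794; K_W = (4C−1)/(4C−4)+0.615/C = 1.3049; K_s = 1+0.5/C = 1.0984
F_a = (F_max−F_min)/2 = 258.8 N; F_m = (F_max+F_min)/2 = 345.2 N
τ_a = K_W·8F_aD/(πd³) = 1.3049 × 84.34 = 110.06 MPa
τ_m = K_s·8F_mD/(πd³) = 1.0984 × 112.5 = 123.57 MPa
Goodman: 1/n_f = τ_a/S_se + τ_m/S_su = 110.06/291 + 123.57/1130 = 0.37820 + 0.10935 = 0.48756
n_f = 1/0.48756 = 2.051

2.05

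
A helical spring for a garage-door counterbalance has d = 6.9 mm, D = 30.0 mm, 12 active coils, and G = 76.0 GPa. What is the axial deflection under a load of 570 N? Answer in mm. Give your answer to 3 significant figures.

k = Gd⁴/(8D³N_a) = (76.0×10³)(6.9⁴)/(8·30.0³·12) = 66.462 N/mm
δ = F/k = 570 / 66.462 = 8.5763 mm

8.58 mm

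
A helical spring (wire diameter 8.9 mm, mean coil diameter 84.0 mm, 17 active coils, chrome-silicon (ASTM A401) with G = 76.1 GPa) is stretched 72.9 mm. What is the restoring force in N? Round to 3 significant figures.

k = Gd⁴/(8D³N_a) = (76.1×10³)(8.9⁴)/(8·84.0³·17) = 5.9234 N/mm
F = k·δ = 5.9234 × 72.9 = 431.81 N

432 N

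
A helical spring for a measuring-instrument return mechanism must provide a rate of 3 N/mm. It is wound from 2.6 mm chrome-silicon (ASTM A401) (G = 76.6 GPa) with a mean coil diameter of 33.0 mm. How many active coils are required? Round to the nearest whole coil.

N_a = Gd⁴/(8D³k) = (76.6×10³ × 2.6⁴)/(8 × 33.0³ × 3)
    = 3.50044e+06 / 862488 = 4.059 → 4 coils

4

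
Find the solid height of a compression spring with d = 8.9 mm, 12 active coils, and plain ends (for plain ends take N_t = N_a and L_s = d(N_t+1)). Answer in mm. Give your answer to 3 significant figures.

plain ends: N_t = N_a = 12
L_s = d·(N_t+1) = 8.9 × 13 = 115.7 mm

116 mm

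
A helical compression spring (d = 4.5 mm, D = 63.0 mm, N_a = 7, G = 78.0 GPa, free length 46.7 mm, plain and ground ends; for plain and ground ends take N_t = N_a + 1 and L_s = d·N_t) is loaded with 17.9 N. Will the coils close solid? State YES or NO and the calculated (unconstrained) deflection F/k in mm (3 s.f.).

NO, δ = 7.84 mm

k = Gd⁴/(8D³N_a) = (78.0×10³)(4.5⁴)/(8·63.0³·7) = 2.2842 N/mm
N_t = 8; L_s = 4.5·8 = 36 mm; δ_solid = L₀ − L_s = 46.7 − 36 = 10.7 mm
δ = F/k = 17.9/2.2842 = 7.8364 mm
δ < δ_solid → spring does not go solid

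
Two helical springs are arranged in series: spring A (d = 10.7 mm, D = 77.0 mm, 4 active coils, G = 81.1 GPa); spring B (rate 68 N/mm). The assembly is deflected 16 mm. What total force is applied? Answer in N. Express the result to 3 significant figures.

562 N

k_A = Gd⁴/(8D³N_a) = (81.1×10³)(10.7⁴)/(8·77.0³·4) = 72.767 N/mm
Series: 1/k_eq = 1/72.767 + 1/68 = 0.028448; k_eq = 35.151 N/mm
F = k_eq·δ = 35.151·16 = 562.42 N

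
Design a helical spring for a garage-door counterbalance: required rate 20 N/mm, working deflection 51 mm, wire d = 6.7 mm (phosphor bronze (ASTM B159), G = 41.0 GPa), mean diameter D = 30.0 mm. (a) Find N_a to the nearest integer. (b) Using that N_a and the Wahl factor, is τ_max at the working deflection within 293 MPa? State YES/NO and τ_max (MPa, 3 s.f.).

(a) 19 coils; (b) NO, τ_max = 353 MPa

N_a = Gd⁴/(8D³k) = (41.0×10³)(6.7⁴)/(8·30.0³·20) = 19.12 → N_a = 19
Actual rate k = Gd⁴/(8D³·19) = 20.131 N/mm
Working load F = kδ = 20.131·51 = 1026.7 N
C = 30.0/6.7 = 4.4776; K_W = (4C−1)/(4C−4)+0.615/C = 1.3530
τ_max = K_W·8FD/(πd³) = 1.3530·260.79 = 352.85 MPa
τ_max > 293 MPa → exceeds allowable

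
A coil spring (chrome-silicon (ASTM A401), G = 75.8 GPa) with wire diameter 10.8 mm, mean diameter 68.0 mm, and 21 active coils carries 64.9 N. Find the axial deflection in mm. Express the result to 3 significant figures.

k = Gd⁴/(8D³N_a) = (75.8×10³)(10.8⁴)/(8·68.0³·21) = 19.522 N/mm
δ = F/k = 64.9 / 19.522 = 3.3244 mm

3.32 mm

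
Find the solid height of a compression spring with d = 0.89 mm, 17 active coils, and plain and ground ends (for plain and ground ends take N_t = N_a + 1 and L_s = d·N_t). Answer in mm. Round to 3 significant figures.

plain and ground ends: N_t = N_a + 1 = 17 + 1 = 18
L_s = d·N_t = 0.89 × 18 = 16.02 mm

16.0 mm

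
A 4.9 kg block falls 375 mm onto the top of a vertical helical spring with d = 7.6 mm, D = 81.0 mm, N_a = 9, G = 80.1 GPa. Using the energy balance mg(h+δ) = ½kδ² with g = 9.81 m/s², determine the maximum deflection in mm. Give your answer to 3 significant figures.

k = Gd⁴/(8D³N_a) = (80.1×10³)(7.6⁴)/(8·81.0³·9) = 6.9839 N/mm
W = mg = 4.9 × 9.81 = 48.069 N
½kδ² − Wδ − Wh = 0 → δ = (W + √(W² + 2kWh))/k
δ = (48.069 + √(2310.6 + 251783))/6.9839 = (48.069 + 504.08)/6.9839 = 79.06 mm

79.1 mm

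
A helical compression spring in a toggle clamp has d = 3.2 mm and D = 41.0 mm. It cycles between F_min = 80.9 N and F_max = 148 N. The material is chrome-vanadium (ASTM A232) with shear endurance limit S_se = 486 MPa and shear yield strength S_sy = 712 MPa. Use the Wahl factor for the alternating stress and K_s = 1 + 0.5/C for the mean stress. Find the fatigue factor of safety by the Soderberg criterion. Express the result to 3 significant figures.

C = D/d = 41.0/3.2 = 12.8125; K_W = (4C−1)/(4C−4)+0.615/C = 1.1115; K_s = 1+0.5/C = 1.0390
F_a = (F_max−F_min)/2 = 33.55 N; F_m = (F_max+F_min)/2 = 114.45 N
τ_a = K_W·8F_aD/(πd³) = 1.1115 × 106.9 = 118.82 MPa
τ_m = K_s·8F_mD/(πd³) = 1.0390 × 364.66 = 378.89 MPa
Soderberg: 1/n_f = τ_a/S_se + τ_m/S_sy = 118.82/486 + 378.89/712 = 0.24448 + 0.53215 = 0.77663
n_f = 1/0.77663 = 1.288

1.29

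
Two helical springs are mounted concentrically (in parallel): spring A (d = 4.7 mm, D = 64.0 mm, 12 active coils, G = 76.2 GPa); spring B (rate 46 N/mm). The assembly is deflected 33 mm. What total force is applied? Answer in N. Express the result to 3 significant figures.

k_A = Gd⁴/(8D³N_a) = (76.2×10³)(4.7⁴)/(8·64.0³·12) = 1.4775 N/mm
Parallel: k_eq = 1.4775 + 46 = 47.478 N/mm
F = k_eq·δ = 47.478·33 = 1566.8 N

1570 N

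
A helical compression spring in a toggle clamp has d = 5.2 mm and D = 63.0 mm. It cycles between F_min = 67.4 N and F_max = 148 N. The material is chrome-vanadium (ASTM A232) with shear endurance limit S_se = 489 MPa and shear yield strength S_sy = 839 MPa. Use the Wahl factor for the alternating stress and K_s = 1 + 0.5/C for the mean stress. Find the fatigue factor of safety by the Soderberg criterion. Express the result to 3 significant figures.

3.88

C = D/d = 63.0/5.2 = 12.1154; K_W = (4C−1)/(4C−4)+0.615/C = 1.1182; K_s = 1+0.5/C = 1.0413
F_a = (F_max−F_min)/2 = 40.3 N; F_m = (F_max+F_min)/2 = 107.7 N
τ_a = K_W·8F_aD/(πd³) = 1.1182 × 45.981 = 51.417 MPa
τ_m = K_s·8F_mD/(πd³) = 1.0413 × 122.88 = 127.95 MPa
Soderberg: 1/n_f = τ_a/S_se + τ_m/S_sy = 51.417/489 + 127.95/839 = 0.10515 + 0.15251 = 0.25765
n_f = 1/0.25765 = 3.881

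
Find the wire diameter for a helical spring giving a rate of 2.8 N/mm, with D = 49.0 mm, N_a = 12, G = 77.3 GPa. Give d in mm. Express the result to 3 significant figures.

d = (8D³N_a·k / G)^(1/4) = (8·49.0³·12·2.8 / (77.3×10³))^0.25
  = (409.11)^0.25 = 4.4974 mm

4.50 mm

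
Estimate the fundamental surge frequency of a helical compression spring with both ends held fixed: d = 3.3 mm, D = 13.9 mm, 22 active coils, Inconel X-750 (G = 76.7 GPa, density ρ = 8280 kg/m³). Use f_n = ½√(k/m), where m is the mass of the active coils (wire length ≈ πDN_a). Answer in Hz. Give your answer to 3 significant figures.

266 Hz

k = Gd⁴/(8D³N_a) = (76.7×10³)(3.3⁴)/(8·13.9³·22) = 19.244 N/mm = 19244 N/m
Wire length L = πDN_a = π·13.9·22 = 960.7 mm
m = ρ·(πd²/4)·L = 8280 × 8.553×10⁻⁶ m² × 0.9607 m = 0.068035 kg
f_n = ½√(k/m) = 0.5·√(19244/0.068035) = 0.5·√(2.8285e+05) = 265.92 Hz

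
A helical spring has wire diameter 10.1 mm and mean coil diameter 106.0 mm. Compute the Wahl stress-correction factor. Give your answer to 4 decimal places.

C = D/d = 106.0/10.1 = 10.4950
K_W = (4C−1)/(4C−4) + 0.615/C = 40.980/37.980 + 0.0586 = 1.1376

1.1376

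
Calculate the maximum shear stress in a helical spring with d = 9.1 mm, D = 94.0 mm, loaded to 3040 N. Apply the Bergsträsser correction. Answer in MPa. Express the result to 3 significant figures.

1090 MPa

Spring index C = D/d = 94.0/9.1 = 10.3297
K_B = (4C+2)/(4C−3) = 43.319/38.319 = 1.1305
τ₀ = 8FD/(πd³) = 8·3040·94.0/(π·9.1³) = 2.28608e+06/2367.4 = 965.64 MPa
τ_max = K·τ₀ = 1.1305 × 965.64 = 1091.6 MPa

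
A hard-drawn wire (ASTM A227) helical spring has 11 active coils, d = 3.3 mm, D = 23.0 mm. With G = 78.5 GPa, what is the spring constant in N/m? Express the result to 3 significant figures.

8690 N/m

k = Gd⁴/(8D³N_a) = (78.5×10³ × 3.3⁴) / (8 × 23.0³ × 11)
  = 9.30948e+06 / 1.0707e+06 = 8.6948 N/mm = 8694.8 N/m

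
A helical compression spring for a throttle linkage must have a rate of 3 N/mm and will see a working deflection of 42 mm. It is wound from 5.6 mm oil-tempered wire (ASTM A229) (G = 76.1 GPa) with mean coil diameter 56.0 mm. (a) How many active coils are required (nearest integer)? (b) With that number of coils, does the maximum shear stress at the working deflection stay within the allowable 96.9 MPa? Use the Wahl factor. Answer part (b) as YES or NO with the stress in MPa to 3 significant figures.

(a) 18 coils; (b) NO, τ_max = 116 MPa

N_a = Gd⁴/(8D³k) = (76.1×10³)(5.6⁴)/(8·56.0³·3) = 17.76 → N_a = 18
Actual rate k = Gd⁴/(8D³·18) = 2.9594 N/mm
Working load F = kδ = 2.9594·42 = 124.3 N
C = 56.0/5.6 = 10.0000; K_W = (4C−1)/(4C−4)+0.615/C = 1.1448
τ_max = K_W·8FD/(πd³) = 1.1448·100.93 = 115.55 MPa
τ_max > 96.9 MPa → exceeds allowable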